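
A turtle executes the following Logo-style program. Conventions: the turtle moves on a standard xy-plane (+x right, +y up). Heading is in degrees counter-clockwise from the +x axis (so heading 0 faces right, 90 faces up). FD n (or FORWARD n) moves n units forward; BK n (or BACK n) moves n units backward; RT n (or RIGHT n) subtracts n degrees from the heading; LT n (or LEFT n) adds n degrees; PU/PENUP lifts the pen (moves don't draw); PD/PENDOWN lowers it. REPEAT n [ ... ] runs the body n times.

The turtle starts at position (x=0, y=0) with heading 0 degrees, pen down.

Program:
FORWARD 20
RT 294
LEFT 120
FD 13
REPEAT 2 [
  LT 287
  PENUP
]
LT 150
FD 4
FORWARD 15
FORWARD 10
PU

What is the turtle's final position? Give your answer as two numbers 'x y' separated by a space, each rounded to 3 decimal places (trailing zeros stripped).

Executing turtle program step by step:
Start: pos=(0,0), heading=0, pen down
FD 20: (0,0) -> (20,0) [heading=0, draw]
RT 294: heading 0 -> 66
LT 120: heading 66 -> 186
FD 13: (20,0) -> (7.071,-1.359) [heading=186, draw]
REPEAT 2 [
  -- iteration 1/2 --
  LT 287: heading 186 -> 113
  PU: pen up
  -- iteration 2/2 --
  LT 287: heading 113 -> 40
  PU: pen up
]
LT 150: heading 40 -> 190
FD 4: (7.071,-1.359) -> (3.132,-2.053) [heading=190, move]
FD 15: (3.132,-2.053) -> (-11.64,-4.658) [heading=190, move]
FD 10: (-11.64,-4.658) -> (-21.488,-6.395) [heading=190, move]
PU: pen up
Final: pos=(-21.488,-6.395), heading=190, 2 segment(s) drawn

Answer: -21.488 -6.395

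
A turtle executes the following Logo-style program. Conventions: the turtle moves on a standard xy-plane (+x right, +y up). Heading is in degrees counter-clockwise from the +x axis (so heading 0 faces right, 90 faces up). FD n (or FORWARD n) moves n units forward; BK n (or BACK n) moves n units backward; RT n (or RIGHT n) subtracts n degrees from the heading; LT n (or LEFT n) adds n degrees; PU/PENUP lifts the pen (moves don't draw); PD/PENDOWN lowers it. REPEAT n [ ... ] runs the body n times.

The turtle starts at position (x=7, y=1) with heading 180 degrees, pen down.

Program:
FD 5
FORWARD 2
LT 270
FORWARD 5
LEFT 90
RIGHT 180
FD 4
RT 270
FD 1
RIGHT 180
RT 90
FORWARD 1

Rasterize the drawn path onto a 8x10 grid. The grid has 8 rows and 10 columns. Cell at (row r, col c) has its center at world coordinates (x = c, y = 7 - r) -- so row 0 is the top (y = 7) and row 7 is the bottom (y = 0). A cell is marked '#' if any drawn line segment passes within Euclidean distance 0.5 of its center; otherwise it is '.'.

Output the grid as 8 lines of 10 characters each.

Segment 0: (7,1) -> (2,1)
Segment 1: (2,1) -> (0,1)
Segment 2: (0,1) -> (0,6)
Segment 3: (0,6) -> (4,6)
Segment 4: (4,6) -> (4,7)
Segment 5: (4,7) -> (3,7)

Answer: ...##.....
#####.....
#.........
#.........
#.........
#.........
########..
..........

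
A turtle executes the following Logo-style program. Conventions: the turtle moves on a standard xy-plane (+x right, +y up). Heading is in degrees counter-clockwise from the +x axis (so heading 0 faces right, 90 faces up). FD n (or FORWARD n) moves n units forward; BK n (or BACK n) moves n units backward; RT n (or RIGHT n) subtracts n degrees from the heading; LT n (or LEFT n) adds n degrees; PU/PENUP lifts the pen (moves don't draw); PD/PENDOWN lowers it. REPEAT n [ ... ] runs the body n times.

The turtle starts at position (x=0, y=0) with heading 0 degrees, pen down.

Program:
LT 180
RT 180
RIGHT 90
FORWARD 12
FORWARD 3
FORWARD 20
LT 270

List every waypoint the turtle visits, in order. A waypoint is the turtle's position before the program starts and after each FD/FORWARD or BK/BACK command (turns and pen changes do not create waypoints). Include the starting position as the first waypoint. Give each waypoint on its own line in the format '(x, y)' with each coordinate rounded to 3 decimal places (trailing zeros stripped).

Executing turtle program step by step:
Start: pos=(0,0), heading=0, pen down
LT 180: heading 0 -> 180
RT 180: heading 180 -> 0
RT 90: heading 0 -> 270
FD 12: (0,0) -> (0,-12) [heading=270, draw]
FD 3: (0,-12) -> (0,-15) [heading=270, draw]
FD 20: (0,-15) -> (0,-35) [heading=270, draw]
LT 270: heading 270 -> 180
Final: pos=(0,-35), heading=180, 3 segment(s) drawn
Waypoints (4 total):
(0, 0)
(0, -12)
(0, -15)
(0, -35)

Answer: (0, 0)
(0, -12)
(0, -15)
(0, -35)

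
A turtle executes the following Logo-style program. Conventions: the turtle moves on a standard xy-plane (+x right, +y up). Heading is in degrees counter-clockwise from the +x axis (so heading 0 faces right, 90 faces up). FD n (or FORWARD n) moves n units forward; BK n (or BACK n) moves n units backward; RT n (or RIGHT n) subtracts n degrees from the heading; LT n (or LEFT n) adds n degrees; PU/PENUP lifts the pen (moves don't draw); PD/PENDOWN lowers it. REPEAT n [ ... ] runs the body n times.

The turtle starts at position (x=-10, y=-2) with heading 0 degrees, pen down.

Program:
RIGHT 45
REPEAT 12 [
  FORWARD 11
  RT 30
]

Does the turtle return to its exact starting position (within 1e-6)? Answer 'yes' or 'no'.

Executing turtle program step by step:
Start: pos=(-10,-2), heading=0, pen down
RT 45: heading 0 -> 315
REPEAT 12 [
  -- iteration 1/12 --
  FD 11: (-10,-2) -> (-2.222,-9.778) [heading=315, draw]
  RT 30: heading 315 -> 285
  -- iteration 2/12 --
  FD 11: (-2.222,-9.778) -> (0.625,-20.403) [heading=285, draw]
  RT 30: heading 285 -> 255
  -- iteration 3/12 --
  FD 11: (0.625,-20.403) -> (-2.222,-31.029) [heading=255, draw]
  RT 30: heading 255 -> 225
  -- iteration 4/12 --
  FD 11: (-2.222,-31.029) -> (-10,-38.807) [heading=225, draw]
  RT 30: heading 225 -> 195
  -- iteration 5/12 --
  FD 11: (-10,-38.807) -> (-20.625,-41.654) [heading=195, draw]
  RT 30: heading 195 -> 165
  -- iteration 6/12 --
  FD 11: (-20.625,-41.654) -> (-31.25,-38.807) [heading=165, draw]
  RT 30: heading 165 -> 135
  -- iteration 7/12 --
  FD 11: (-31.25,-38.807) -> (-39.029,-31.029) [heading=135, draw]
  RT 30: heading 135 -> 105
  -- iteration 8/12 --
  FD 11: (-39.029,-31.029) -> (-41.876,-20.403) [heading=105, draw]
  RT 30: heading 105 -> 75
  -- iteration 9/12 --
  FD 11: (-41.876,-20.403) -> (-39.029,-9.778) [heading=75, draw]
  RT 30: heading 75 -> 45
  -- iteration 10/12 --
  FD 11: (-39.029,-9.778) -> (-31.25,-2) [heading=45, draw]
  RT 30: heading 45 -> 15
  -- iteration 11/12 --
  FD 11: (-31.25,-2) -> (-20.625,0.847) [heading=15, draw]
  RT 30: heading 15 -> 345
  -- iteration 12/12 --
  FD 11: (-20.625,0.847) -> (-10,-2) [heading=345, draw]
  RT 30: heading 345 -> 315
]
Final: pos=(-10,-2), heading=315, 12 segment(s) drawn

Start position: (-10, -2)
Final position: (-10, -2)
Distance = 0; < 1e-6 -> CLOSED

Answer: yes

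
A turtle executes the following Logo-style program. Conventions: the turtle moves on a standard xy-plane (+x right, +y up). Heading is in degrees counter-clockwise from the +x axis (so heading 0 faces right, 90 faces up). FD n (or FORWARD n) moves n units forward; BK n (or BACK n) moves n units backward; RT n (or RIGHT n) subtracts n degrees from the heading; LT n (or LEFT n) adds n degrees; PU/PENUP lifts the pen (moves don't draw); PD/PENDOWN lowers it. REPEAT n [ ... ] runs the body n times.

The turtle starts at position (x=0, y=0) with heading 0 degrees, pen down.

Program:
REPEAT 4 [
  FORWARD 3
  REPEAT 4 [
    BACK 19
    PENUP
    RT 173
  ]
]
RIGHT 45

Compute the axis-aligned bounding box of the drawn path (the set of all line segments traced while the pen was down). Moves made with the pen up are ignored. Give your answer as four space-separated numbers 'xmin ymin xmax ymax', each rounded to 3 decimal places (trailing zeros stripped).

Answer: -16 0 3 0

Derivation:
Executing turtle program step by step:
Start: pos=(0,0), heading=0, pen down
REPEAT 4 [
  -- iteration 1/4 --
  FD 3: (0,0) -> (3,0) [heading=0, draw]
  REPEAT 4 [
    -- iteration 1/4 --
    BK 19: (3,0) -> (-16,0) [heading=0, draw]
    PU: pen up
    RT 173: heading 0 -> 187
    -- iteration 2/4 --
    BK 19: (-16,0) -> (2.858,2.316) [heading=187, move]
    PU: pen up
    RT 173: heading 187 -> 14
    -- iteration 3/4 --
    BK 19: (2.858,2.316) -> (-15.577,-2.281) [heading=14, move]
    PU: pen up
    RT 173: heading 14 -> 201
    -- iteration 4/4 --
    BK 19: (-15.577,-2.281) -> (2.161,4.528) [heading=201, move]
    PU: pen up
    RT 173: heading 201 -> 28
  ]
  -- iteration 2/4 --
  FD 3: (2.161,4.528) -> (4.81,5.936) [heading=28, move]
  REPEAT 4 [
    -- iteration 1/4 --
    BK 19: (4.81,5.936) -> (-11.966,-2.984) [heading=28, move]
    PU: pen up
    RT 173: heading 28 -> 215
    -- iteration 2/4 --
    BK 19: (-11.966,-2.984) -> (3.598,7.914) [heading=215, move]
    PU: pen up
    RT 173: heading 215 -> 42
    -- iteration 3/4 --
    BK 19: (3.598,7.914) -> (-10.522,-4.799) [heading=42, move]
    PU: pen up
    RT 173: heading 42 -> 229
    -- iteration 4/4 --
    BK 19: (-10.522,-4.799) -> (1.943,9.54) [heading=229, move]
    PU: pen up
    RT 173: heading 229 -> 56
  ]
  -- iteration 3/4 --
  FD 3: (1.943,9.54) -> (3.62,12.028) [heading=56, move]
  REPEAT 4 [
    -- iteration 1/4 --
    BK 19: (3.62,12.028) -> (-7.004,-3.724) [heading=56, move]
    PU: pen up
    RT 173: heading 56 -> 243
    -- iteration 2/4 --
    BK 19: (-7.004,-3.724) -> (1.622,13.205) [heading=243, move]
    PU: pen up
    RT 173: heading 243 -> 70
    -- iteration 3/4 --
    BK 19: (1.622,13.205) -> (-4.877,-4.649) [heading=70, move]
    PU: pen up
    RT 173: heading 70 -> 257
    -- iteration 4/4 --
    BK 19: (-4.877,-4.649) -> (-0.603,13.864) [heading=257, move]
    PU: pen up
    RT 173: heading 257 -> 84
  ]
  -- iteration 4/4 --
  FD 3: (-0.603,13.864) -> (-0.289,16.847) [heading=84, move]
  REPEAT 4 [
    -- iteration 1/4 --
    BK 19: (-0.289,16.847) -> (-2.275,-2.049) [heading=84, move]
    PU: pen up
    RT 173: heading 84 -> 271
    -- iteration 2/4 --
    BK 19: (-2.275,-2.049) -> (-2.607,16.949) [heading=271, move]
    PU: pen up
    RT 173: heading 271 -> 98
    -- iteration 3/4 --
    BK 19: (-2.607,16.949) -> (0.038,-1.867) [heading=98, move]
    PU: pen up
    RT 173: heading 98 -> 285
    -- iteration 4/4 --
    BK 19: (0.038,-1.867) -> (-4.88,16.486) [heading=285, move]
    PU: pen up
    RT 173: heading 285 -> 112
  ]
]
RT 45: heading 112 -> 67
Final: pos=(-4.88,16.486), heading=67, 2 segment(s) drawn

Segment endpoints: x in {-16, 0, 3}, y in {0}
xmin=-16, ymin=0, xmax=3, ymax=0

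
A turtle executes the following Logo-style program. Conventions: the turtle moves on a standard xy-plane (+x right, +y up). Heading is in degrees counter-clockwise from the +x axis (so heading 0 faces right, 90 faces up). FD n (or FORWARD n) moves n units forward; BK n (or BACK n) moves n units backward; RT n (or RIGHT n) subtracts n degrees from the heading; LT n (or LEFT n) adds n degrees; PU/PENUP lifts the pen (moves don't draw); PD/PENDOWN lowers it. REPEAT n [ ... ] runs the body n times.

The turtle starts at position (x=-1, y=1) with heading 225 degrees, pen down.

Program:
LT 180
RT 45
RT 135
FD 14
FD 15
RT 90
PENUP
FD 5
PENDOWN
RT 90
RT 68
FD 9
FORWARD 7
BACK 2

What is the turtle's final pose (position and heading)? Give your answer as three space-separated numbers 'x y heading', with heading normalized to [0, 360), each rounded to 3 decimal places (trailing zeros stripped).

Answer: -12.155 -21.441 337

Derivation:
Executing turtle program step by step:
Start: pos=(-1,1), heading=225, pen down
LT 180: heading 225 -> 45
RT 45: heading 45 -> 0
RT 135: heading 0 -> 225
FD 14: (-1,1) -> (-10.899,-8.899) [heading=225, draw]
FD 15: (-10.899,-8.899) -> (-21.506,-19.506) [heading=225, draw]
RT 90: heading 225 -> 135
PU: pen up
FD 5: (-21.506,-19.506) -> (-25.042,-15.971) [heading=135, move]
PD: pen down
RT 90: heading 135 -> 45
RT 68: heading 45 -> 337
FD 9: (-25.042,-15.971) -> (-16.757,-19.487) [heading=337, draw]
FD 7: (-16.757,-19.487) -> (-10.314,-22.222) [heading=337, draw]
BK 2: (-10.314,-22.222) -> (-12.155,-21.441) [heading=337, draw]
Final: pos=(-12.155,-21.441), heading=337, 5 segment(s) drawn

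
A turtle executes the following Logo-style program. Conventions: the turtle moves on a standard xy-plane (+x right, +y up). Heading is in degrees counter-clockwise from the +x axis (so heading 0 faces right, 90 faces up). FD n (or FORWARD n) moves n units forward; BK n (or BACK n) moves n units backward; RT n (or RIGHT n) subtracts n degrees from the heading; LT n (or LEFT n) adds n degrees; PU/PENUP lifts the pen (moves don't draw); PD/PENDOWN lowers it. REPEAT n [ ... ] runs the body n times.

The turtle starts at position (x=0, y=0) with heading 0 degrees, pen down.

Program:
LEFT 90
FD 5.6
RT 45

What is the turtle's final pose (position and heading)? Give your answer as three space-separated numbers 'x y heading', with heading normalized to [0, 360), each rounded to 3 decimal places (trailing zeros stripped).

Answer: 0 5.6 45

Derivation:
Executing turtle program step by step:
Start: pos=(0,0), heading=0, pen down
LT 90: heading 0 -> 90
FD 5.6: (0,0) -> (0,5.6) [heading=90, draw]
RT 45: heading 90 -> 45
Final: pos=(0,5.6), heading=45, 1 segment(s) drawn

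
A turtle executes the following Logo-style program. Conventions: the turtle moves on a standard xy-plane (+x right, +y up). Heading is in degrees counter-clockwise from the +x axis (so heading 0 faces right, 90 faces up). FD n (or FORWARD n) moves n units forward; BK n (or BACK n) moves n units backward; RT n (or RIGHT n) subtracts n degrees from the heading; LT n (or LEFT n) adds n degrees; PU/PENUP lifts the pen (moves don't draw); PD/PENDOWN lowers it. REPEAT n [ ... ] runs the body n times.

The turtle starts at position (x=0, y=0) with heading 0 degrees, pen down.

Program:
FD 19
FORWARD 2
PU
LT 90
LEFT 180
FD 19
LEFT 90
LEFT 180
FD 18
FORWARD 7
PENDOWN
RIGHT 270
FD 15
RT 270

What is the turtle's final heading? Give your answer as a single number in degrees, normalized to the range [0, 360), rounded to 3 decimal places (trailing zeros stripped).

Executing turtle program step by step:
Start: pos=(0,0), heading=0, pen down
FD 19: (0,0) -> (19,0) [heading=0, draw]
FD 2: (19,0) -> (21,0) [heading=0, draw]
PU: pen up
LT 90: heading 0 -> 90
LT 180: heading 90 -> 270
FD 19: (21,0) -> (21,-19) [heading=270, move]
LT 90: heading 270 -> 0
LT 180: heading 0 -> 180
FD 18: (21,-19) -> (3,-19) [heading=180, move]
FD 7: (3,-19) -> (-4,-19) [heading=180, move]
PD: pen down
RT 270: heading 180 -> 270
FD 15: (-4,-19) -> (-4,-34) [heading=270, draw]
RT 270: heading 270 -> 0
Final: pos=(-4,-34), heading=0, 3 segment(s) drawn

Answer: 0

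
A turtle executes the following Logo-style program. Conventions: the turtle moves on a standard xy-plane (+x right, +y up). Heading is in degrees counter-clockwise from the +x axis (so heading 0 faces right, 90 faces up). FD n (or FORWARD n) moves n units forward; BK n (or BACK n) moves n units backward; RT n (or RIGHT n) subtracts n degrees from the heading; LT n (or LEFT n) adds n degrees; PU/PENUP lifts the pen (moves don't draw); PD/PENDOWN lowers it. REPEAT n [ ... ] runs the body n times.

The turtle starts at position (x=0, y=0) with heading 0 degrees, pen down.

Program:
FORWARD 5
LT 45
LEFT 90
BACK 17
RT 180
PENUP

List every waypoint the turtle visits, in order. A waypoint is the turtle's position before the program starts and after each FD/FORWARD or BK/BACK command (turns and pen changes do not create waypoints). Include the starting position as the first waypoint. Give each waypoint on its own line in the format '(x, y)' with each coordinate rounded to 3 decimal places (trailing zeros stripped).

Answer: (0, 0)
(5, 0)
(17.021, -12.021)

Derivation:
Executing turtle program step by step:
Start: pos=(0,0), heading=0, pen down
FD 5: (0,0) -> (5,0) [heading=0, draw]
LT 45: heading 0 -> 45
LT 90: heading 45 -> 135
BK 17: (5,0) -> (17.021,-12.021) [heading=135, draw]
RT 180: heading 135 -> 315
PU: pen up
Final: pos=(17.021,-12.021), heading=315, 2 segment(s) drawn
Waypoints (3 total):
(0, 0)
(5, 0)
(17.021, -12.021)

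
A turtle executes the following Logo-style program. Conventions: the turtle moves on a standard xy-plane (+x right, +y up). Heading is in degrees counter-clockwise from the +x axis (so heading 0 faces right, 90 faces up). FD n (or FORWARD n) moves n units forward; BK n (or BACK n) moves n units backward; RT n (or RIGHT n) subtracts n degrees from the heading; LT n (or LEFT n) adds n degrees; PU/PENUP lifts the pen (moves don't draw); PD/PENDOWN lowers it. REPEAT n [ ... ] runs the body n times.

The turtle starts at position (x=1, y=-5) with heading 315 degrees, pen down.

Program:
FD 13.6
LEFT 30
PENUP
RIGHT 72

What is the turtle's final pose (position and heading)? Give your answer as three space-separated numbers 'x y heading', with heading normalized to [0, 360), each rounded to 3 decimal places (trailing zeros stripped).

Executing turtle program step by step:
Start: pos=(1,-5), heading=315, pen down
FD 13.6: (1,-5) -> (10.617,-14.617) [heading=315, draw]
LT 30: heading 315 -> 345
PU: pen up
RT 72: heading 345 -> 273
Final: pos=(10.617,-14.617), heading=273, 1 segment(s) drawn

Answer: 10.617 -14.617 273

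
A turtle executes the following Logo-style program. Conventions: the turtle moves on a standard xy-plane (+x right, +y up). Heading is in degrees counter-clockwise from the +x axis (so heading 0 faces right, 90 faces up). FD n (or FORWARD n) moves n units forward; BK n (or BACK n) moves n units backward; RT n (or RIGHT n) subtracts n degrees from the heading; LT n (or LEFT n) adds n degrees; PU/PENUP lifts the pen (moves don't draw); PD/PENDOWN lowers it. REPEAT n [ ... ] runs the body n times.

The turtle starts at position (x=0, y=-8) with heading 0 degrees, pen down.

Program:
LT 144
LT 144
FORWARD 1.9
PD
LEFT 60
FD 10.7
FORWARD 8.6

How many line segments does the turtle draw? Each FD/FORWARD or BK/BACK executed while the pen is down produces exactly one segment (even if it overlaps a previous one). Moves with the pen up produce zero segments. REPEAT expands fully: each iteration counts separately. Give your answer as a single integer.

Executing turtle program step by step:
Start: pos=(0,-8), heading=0, pen down
LT 144: heading 0 -> 144
LT 144: heading 144 -> 288
FD 1.9: (0,-8) -> (0.587,-9.807) [heading=288, draw]
PD: pen down
LT 60: heading 288 -> 348
FD 10.7: (0.587,-9.807) -> (11.053,-12.032) [heading=348, draw]
FD 8.6: (11.053,-12.032) -> (19.465,-13.82) [heading=348, draw]
Final: pos=(19.465,-13.82), heading=348, 3 segment(s) drawn
Segments drawn: 3

Answer: 3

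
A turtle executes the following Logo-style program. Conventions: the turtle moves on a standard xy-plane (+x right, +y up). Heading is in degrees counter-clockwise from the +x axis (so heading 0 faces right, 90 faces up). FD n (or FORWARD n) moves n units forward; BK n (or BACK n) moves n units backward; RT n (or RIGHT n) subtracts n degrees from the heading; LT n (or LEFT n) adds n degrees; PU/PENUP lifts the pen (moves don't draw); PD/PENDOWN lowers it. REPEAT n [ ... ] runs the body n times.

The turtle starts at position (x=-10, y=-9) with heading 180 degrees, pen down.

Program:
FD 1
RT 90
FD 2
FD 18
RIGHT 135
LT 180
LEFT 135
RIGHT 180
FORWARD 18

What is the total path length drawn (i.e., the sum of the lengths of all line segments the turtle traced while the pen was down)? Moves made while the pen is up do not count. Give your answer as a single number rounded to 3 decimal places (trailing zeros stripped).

Answer: 39

Derivation:
Executing turtle program step by step:
Start: pos=(-10,-9), heading=180, pen down
FD 1: (-10,-9) -> (-11,-9) [heading=180, draw]
RT 90: heading 180 -> 90
FD 2: (-11,-9) -> (-11,-7) [heading=90, draw]
FD 18: (-11,-7) -> (-11,11) [heading=90, draw]
RT 135: heading 90 -> 315
LT 180: heading 315 -> 135
LT 135: heading 135 -> 270
RT 180: heading 270 -> 90
FD 18: (-11,11) -> (-11,29) [heading=90, draw]
Final: pos=(-11,29), heading=90, 4 segment(s) drawn

Segment lengths:
  seg 1: (-10,-9) -> (-11,-9), length = 1
  seg 2: (-11,-9) -> (-11,-7), length = 2
  seg 3: (-11,-7) -> (-11,11), length = 18
  seg 4: (-11,11) -> (-11,29), length = 18
Total = 39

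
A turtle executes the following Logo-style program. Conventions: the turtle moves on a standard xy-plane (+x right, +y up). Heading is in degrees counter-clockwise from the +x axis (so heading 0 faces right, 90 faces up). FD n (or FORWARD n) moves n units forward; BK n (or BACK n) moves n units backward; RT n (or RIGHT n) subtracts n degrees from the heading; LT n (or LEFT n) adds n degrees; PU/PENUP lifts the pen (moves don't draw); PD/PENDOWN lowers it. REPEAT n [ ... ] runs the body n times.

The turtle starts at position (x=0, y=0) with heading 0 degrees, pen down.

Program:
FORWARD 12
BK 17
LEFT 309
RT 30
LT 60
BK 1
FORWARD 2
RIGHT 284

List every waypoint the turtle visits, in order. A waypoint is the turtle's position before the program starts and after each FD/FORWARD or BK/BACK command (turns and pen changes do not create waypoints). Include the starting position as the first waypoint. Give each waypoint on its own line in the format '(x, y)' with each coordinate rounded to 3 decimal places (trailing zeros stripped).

Answer: (0, 0)
(12, 0)
(-5, 0)
(-5.934, 0.358)
(-4.066, -0.358)

Derivation:
Executing turtle program step by step:
Start: pos=(0,0), heading=0, pen down
FD 12: (0,0) -> (12,0) [heading=0, draw]
BK 17: (12,0) -> (-5,0) [heading=0, draw]
LT 309: heading 0 -> 309
RT 30: heading 309 -> 279
LT 60: heading 279 -> 339
BK 1: (-5,0) -> (-5.934,0.358) [heading=339, draw]
FD 2: (-5.934,0.358) -> (-4.066,-0.358) [heading=339, draw]
RT 284: heading 339 -> 55
Final: pos=(-4.066,-0.358), heading=55, 4 segment(s) drawn
Waypoints (5 total):
(0, 0)
(12, 0)
(-5, 0)
(-5.934, 0.358)
(-4.066, -0.358)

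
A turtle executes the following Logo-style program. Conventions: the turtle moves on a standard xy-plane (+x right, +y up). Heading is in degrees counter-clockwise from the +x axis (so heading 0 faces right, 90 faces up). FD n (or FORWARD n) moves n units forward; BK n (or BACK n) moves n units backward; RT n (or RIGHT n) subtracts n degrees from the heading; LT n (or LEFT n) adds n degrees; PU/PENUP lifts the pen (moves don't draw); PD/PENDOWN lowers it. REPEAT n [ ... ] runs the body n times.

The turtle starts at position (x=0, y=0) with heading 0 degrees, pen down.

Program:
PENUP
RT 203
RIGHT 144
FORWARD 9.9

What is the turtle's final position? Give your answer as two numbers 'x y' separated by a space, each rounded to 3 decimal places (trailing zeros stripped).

Executing turtle program step by step:
Start: pos=(0,0), heading=0, pen down
PU: pen up
RT 203: heading 0 -> 157
RT 144: heading 157 -> 13
FD 9.9: (0,0) -> (9.646,2.227) [heading=13, move]
Final: pos=(9.646,2.227), heading=13, 0 segment(s) drawn

Answer: 9.646 2.227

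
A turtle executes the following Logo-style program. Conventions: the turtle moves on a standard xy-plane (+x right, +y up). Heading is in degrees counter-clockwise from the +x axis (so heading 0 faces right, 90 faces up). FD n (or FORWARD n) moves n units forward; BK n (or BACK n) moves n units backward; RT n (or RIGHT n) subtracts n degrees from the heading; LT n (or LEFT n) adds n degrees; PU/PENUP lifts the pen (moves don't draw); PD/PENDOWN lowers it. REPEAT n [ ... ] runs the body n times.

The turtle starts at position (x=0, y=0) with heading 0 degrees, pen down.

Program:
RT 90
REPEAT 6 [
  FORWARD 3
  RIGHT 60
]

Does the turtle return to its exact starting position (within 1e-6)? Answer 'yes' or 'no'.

Executing turtle program step by step:
Start: pos=(0,0), heading=0, pen down
RT 90: heading 0 -> 270
REPEAT 6 [
  -- iteration 1/6 --
  FD 3: (0,0) -> (0,-3) [heading=270, draw]
  RT 60: heading 270 -> 210
  -- iteration 2/6 --
  FD 3: (0,-3) -> (-2.598,-4.5) [heading=210, draw]
  RT 60: heading 210 -> 150
  -- iteration 3/6 --
  FD 3: (-2.598,-4.5) -> (-5.196,-3) [heading=150, draw]
  RT 60: heading 150 -> 90
  -- iteration 4/6 --
  FD 3: (-5.196,-3) -> (-5.196,0) [heading=90, draw]
  RT 60: heading 90 -> 30
  -- iteration 5/6 --
  FD 3: (-5.196,0) -> (-2.598,1.5) [heading=30, draw]
  RT 60: heading 30 -> 330
  -- iteration 6/6 --
  FD 3: (-2.598,1.5) -> (0,0) [heading=330, draw]
  RT 60: heading 330 -> 270
]
Final: pos=(0,0), heading=270, 6 segment(s) drawn

Start position: (0, 0)
Final position: (0, 0)
Distance = 0; < 1e-6 -> CLOSED

Answer: yes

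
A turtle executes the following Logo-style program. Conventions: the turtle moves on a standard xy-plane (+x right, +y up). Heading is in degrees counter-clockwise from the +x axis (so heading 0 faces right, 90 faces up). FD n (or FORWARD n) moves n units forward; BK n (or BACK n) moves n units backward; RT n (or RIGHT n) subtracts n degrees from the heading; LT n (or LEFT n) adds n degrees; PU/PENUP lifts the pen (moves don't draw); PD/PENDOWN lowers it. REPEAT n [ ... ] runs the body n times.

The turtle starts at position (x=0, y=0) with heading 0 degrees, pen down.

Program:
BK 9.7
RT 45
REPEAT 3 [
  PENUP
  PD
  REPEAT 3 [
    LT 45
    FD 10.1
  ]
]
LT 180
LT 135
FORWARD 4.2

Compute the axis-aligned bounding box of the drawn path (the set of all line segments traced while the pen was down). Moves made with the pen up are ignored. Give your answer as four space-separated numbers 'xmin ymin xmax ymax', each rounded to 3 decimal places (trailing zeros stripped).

Answer: -16.842 -2.97 7.542 24.384

Derivation:
Executing turtle program step by step:
Start: pos=(0,0), heading=0, pen down
BK 9.7: (0,0) -> (-9.7,0) [heading=0, draw]
RT 45: heading 0 -> 315
REPEAT 3 [
  -- iteration 1/3 --
  PU: pen up
  PD: pen down
  REPEAT 3 [
    -- iteration 1/3 --
    LT 45: heading 315 -> 0
    FD 10.1: (-9.7,0) -> (0.4,0) [heading=0, draw]
    -- iteration 2/3 --
    LT 45: heading 0 -> 45
    FD 10.1: (0.4,0) -> (7.542,7.142) [heading=45, draw]
    -- iteration 3/3 --
    LT 45: heading 45 -> 90
    FD 10.1: (7.542,7.142) -> (7.542,17.242) [heading=90, draw]
  ]
  -- iteration 2/3 --
  PU: pen up
  PD: pen down
  REPEAT 3 [
    -- iteration 1/3 --
    LT 45: heading 90 -> 135
    FD 10.1: (7.542,17.242) -> (0.4,24.384) [heading=135, draw]
    -- iteration 2/3 --
    LT 45: heading 135 -> 180
    FD 10.1: (0.4,24.384) -> (-9.7,24.384) [heading=180, draw]
    -- iteration 3/3 --
    LT 45: heading 180 -> 225
    FD 10.1: (-9.7,24.384) -> (-16.842,17.242) [heading=225, draw]
  ]
  -- iteration 3/3 --
  PU: pen up
  PD: pen down
  REPEAT 3 [
    -- iteration 1/3 --
    LT 45: heading 225 -> 270
    FD 10.1: (-16.842,17.242) -> (-16.842,7.142) [heading=270, draw]
    -- iteration 2/3 --
    LT 45: heading 270 -> 315
    FD 10.1: (-16.842,7.142) -> (-9.7,0) [heading=315, draw]
    -- iteration 3/3 --
    LT 45: heading 315 -> 0
    FD 10.1: (-9.7,0) -> (0.4,0) [heading=0, draw]
  ]
]
LT 180: heading 0 -> 180
LT 135: heading 180 -> 315
FD 4.2: (0.4,0) -> (3.37,-2.97) [heading=315, draw]
Final: pos=(3.37,-2.97), heading=315, 11 segment(s) drawn

Segment endpoints: x in {-16.842, -16.842, -9.7, -9.7, -9.7, 0, 0.4, 0.4, 0.4, 3.37, 7.542, 7.542}, y in {-2.97, 0, 0, 0, 7.142, 7.142, 17.242, 24.384}
xmin=-16.842, ymin=-2.97, xmax=7.542, ymax=24.384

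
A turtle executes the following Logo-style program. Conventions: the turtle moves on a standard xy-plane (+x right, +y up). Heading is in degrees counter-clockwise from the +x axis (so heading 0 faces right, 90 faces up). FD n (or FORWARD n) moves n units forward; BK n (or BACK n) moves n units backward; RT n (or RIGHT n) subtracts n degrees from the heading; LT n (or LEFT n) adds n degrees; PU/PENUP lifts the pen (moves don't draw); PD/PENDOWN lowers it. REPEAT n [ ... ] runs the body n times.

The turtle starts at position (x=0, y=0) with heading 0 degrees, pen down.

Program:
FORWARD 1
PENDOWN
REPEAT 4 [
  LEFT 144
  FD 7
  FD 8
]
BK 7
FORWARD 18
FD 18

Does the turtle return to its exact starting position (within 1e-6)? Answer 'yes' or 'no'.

Answer: no

Derivation:
Executing turtle program step by step:
Start: pos=(0,0), heading=0, pen down
FD 1: (0,0) -> (1,0) [heading=0, draw]
PD: pen down
REPEAT 4 [
  -- iteration 1/4 --
  LT 144: heading 0 -> 144
  FD 7: (1,0) -> (-4.663,4.114) [heading=144, draw]
  FD 8: (-4.663,4.114) -> (-11.135,8.817) [heading=144, draw]
  -- iteration 2/4 --
  LT 144: heading 144 -> 288
  FD 7: (-11.135,8.817) -> (-8.972,2.159) [heading=288, draw]
  FD 8: (-8.972,2.159) -> (-6.5,-5.449) [heading=288, draw]
  -- iteration 3/4 --
  LT 144: heading 288 -> 72
  FD 7: (-6.5,-5.449) -> (-4.337,1.208) [heading=72, draw]
  FD 8: (-4.337,1.208) -> (-1.865,8.817) [heading=72, draw]
  -- iteration 4/4 --
  LT 144: heading 72 -> 216
  FD 7: (-1.865,8.817) -> (-7.528,4.702) [heading=216, draw]
  FD 8: (-7.528,4.702) -> (-14,0) [heading=216, draw]
]
BK 7: (-14,0) -> (-8.337,4.114) [heading=216, draw]
FD 18: (-8.337,4.114) -> (-22.899,-6.466) [heading=216, draw]
FD 18: (-22.899,-6.466) -> (-37.461,-17.046) [heading=216, draw]
Final: pos=(-37.461,-17.046), heading=216, 12 segment(s) drawn

Start position: (0, 0)
Final position: (-37.461, -17.046)
Distance = 41.157; >= 1e-6 -> NOT closed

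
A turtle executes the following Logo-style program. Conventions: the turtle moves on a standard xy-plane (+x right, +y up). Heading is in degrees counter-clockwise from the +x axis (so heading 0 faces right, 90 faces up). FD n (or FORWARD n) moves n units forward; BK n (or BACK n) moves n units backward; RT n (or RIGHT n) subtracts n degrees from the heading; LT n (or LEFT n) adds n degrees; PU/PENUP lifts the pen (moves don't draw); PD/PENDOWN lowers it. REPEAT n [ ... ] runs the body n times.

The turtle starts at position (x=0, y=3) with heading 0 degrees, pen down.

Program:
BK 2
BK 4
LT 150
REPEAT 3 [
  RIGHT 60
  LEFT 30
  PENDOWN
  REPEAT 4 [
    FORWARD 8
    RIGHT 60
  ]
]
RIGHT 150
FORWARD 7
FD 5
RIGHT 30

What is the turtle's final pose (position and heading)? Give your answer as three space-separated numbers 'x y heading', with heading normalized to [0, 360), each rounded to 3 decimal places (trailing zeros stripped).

Answer: -12.928 3 240

Derivation:
Executing turtle program step by step:
Start: pos=(0,3), heading=0, pen down
BK 2: (0,3) -> (-2,3) [heading=0, draw]
BK 4: (-2,3) -> (-6,3) [heading=0, draw]
LT 150: heading 0 -> 150
REPEAT 3 [
  -- iteration 1/3 --
  RT 60: heading 150 -> 90
  LT 30: heading 90 -> 120
  PD: pen down
  REPEAT 4 [
    -- iteration 1/4 --
    FD 8: (-6,3) -> (-10,9.928) [heading=120, draw]
    RT 60: heading 120 -> 60
    -- iteration 2/4 --
    FD 8: (-10,9.928) -> (-6,16.856) [heading=60, draw]
    RT 60: heading 60 -> 0
    -- iteration 3/4 --
    FD 8: (-6,16.856) -> (2,16.856) [heading=0, draw]
    RT 60: heading 0 -> 300
    -- iteration 4/4 --
    FD 8: (2,16.856) -> (6,9.928) [heading=300, draw]
    RT 60: heading 300 -> 240
  ]
  -- iteration 2/3 --
  RT 60: heading 240 -> 180
  LT 30: heading 180 -> 210
  PD: pen down
  REPEAT 4 [
    -- iteration 1/4 --
    FD 8: (6,9.928) -> (-0.928,5.928) [heading=210, draw]
    RT 60: heading 210 -> 150
    -- iteration 2/4 --
    FD 8: (-0.928,5.928) -> (-7.856,9.928) [heading=150, draw]
    RT 60: heading 150 -> 90
    -- iteration 3/4 --
    FD 8: (-7.856,9.928) -> (-7.856,17.928) [heading=90, draw]
    RT 60: heading 90 -> 30
    -- iteration 4/4 --
    FD 8: (-7.856,17.928) -> (-0.928,21.928) [heading=30, draw]
    RT 60: heading 30 -> 330
  ]
  -- iteration 3/3 --
  RT 60: heading 330 -> 270
  LT 30: heading 270 -> 300
  PD: pen down
  REPEAT 4 [
    -- iteration 1/4 --
    FD 8: (-0.928,21.928) -> (3.072,15) [heading=300, draw]
    RT 60: heading 300 -> 240
    -- iteration 2/4 --
    FD 8: (3.072,15) -> (-0.928,8.072) [heading=240, draw]
    RT 60: heading 240 -> 180
    -- iteration 3/4 --
    FD 8: (-0.928,8.072) -> (-8.928,8.072) [heading=180, draw]
    RT 60: heading 180 -> 120
    -- iteration 4/4 --
    FD 8: (-8.928,8.072) -> (-12.928,15) [heading=120, draw]
    RT 60: heading 120 -> 60
  ]
]
RT 150: heading 60 -> 270
FD 7: (-12.928,15) -> (-12.928,8) [heading=270, draw]
FD 5: (-12.928,8) -> (-12.928,3) [heading=270, draw]
RT 30: heading 270 -> 240
Final: pos=(-12.928,3), heading=240, 16 segment(s) drawn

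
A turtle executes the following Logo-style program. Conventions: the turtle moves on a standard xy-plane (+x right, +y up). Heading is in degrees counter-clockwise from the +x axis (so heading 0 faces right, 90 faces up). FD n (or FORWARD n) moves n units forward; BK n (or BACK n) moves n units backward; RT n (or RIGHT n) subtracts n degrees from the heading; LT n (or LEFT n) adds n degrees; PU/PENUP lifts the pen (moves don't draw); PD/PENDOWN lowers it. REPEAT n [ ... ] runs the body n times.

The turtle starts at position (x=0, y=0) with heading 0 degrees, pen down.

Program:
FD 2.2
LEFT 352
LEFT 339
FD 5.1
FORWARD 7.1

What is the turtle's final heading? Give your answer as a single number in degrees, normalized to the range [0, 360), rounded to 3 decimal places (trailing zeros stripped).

Answer: 331

Derivation:
Executing turtle program step by step:
Start: pos=(0,0), heading=0, pen down
FD 2.2: (0,0) -> (2.2,0) [heading=0, draw]
LT 352: heading 0 -> 352
LT 339: heading 352 -> 331
FD 5.1: (2.2,0) -> (6.661,-2.473) [heading=331, draw]
FD 7.1: (6.661,-2.473) -> (12.87,-5.915) [heading=331, draw]
Final: pos=(12.87,-5.915), heading=331, 3 segment(s) drawn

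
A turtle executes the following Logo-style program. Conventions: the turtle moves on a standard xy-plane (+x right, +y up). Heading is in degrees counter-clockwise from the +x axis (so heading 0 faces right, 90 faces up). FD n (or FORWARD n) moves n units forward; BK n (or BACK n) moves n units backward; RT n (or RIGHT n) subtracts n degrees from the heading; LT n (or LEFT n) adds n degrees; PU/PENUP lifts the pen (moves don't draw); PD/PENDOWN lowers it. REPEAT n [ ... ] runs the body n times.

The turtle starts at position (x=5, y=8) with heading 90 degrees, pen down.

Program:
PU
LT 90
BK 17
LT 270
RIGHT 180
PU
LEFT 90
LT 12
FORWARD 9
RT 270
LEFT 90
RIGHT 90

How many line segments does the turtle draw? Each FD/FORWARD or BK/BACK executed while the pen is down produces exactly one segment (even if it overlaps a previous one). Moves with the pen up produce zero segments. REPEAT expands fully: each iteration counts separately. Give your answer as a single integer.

Answer: 0

Derivation:
Executing turtle program step by step:
Start: pos=(5,8), heading=90, pen down
PU: pen up
LT 90: heading 90 -> 180
BK 17: (5,8) -> (22,8) [heading=180, move]
LT 270: heading 180 -> 90
RT 180: heading 90 -> 270
PU: pen up
LT 90: heading 270 -> 0
LT 12: heading 0 -> 12
FD 9: (22,8) -> (30.803,9.871) [heading=12, move]
RT 270: heading 12 -> 102
LT 90: heading 102 -> 192
RT 90: heading 192 -> 102
Final: pos=(30.803,9.871), heading=102, 0 segment(s) drawn
Segments drawn: 0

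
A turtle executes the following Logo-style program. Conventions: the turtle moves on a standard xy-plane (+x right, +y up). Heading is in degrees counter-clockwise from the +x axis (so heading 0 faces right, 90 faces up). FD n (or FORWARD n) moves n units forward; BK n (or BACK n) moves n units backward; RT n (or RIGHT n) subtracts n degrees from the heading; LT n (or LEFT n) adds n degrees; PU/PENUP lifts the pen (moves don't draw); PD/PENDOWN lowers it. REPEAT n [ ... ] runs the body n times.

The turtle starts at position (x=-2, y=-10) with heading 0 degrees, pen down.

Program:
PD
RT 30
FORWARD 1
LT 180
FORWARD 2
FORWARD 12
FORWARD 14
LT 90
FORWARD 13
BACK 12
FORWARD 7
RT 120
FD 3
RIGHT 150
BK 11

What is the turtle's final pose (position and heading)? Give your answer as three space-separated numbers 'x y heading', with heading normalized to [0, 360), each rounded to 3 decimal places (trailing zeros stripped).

Answer: -40.409 4.67 330

Derivation:
Executing turtle program step by step:
Start: pos=(-2,-10), heading=0, pen down
PD: pen down
RT 30: heading 0 -> 330
FD 1: (-2,-10) -> (-1.134,-10.5) [heading=330, draw]
LT 180: heading 330 -> 150
FD 2: (-1.134,-10.5) -> (-2.866,-9.5) [heading=150, draw]
FD 12: (-2.866,-9.5) -> (-13.258,-3.5) [heading=150, draw]
FD 14: (-13.258,-3.5) -> (-25.383,3.5) [heading=150, draw]
LT 90: heading 150 -> 240
FD 13: (-25.383,3.5) -> (-31.883,-7.758) [heading=240, draw]
BK 12: (-31.883,-7.758) -> (-25.883,2.634) [heading=240, draw]
FD 7: (-25.883,2.634) -> (-29.383,-3.428) [heading=240, draw]
RT 120: heading 240 -> 120
FD 3: (-29.383,-3.428) -> (-30.883,-0.83) [heading=120, draw]
RT 150: heading 120 -> 330
BK 11: (-30.883,-0.83) -> (-40.409,4.67) [heading=330, draw]
Final: pos=(-40.409,4.67), heading=330, 9 segment(s) drawn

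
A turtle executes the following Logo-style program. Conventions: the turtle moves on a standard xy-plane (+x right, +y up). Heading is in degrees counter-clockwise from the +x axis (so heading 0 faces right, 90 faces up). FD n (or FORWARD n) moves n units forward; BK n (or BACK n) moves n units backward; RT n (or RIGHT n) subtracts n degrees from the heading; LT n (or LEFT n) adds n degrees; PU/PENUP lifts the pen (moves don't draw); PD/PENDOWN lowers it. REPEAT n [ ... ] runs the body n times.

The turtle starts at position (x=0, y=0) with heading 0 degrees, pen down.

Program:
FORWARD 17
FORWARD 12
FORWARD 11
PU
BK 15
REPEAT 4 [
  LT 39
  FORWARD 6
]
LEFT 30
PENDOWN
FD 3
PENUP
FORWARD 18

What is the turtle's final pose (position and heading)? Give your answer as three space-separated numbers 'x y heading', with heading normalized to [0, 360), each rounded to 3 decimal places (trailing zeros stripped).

Executing turtle program step by step:
Start: pos=(0,0), heading=0, pen down
FD 17: (0,0) -> (17,0) [heading=0, draw]
FD 12: (17,0) -> (29,0) [heading=0, draw]
FD 11: (29,0) -> (40,0) [heading=0, draw]
PU: pen up
BK 15: (40,0) -> (25,0) [heading=0, move]
REPEAT 4 [
  -- iteration 1/4 --
  LT 39: heading 0 -> 39
  FD 6: (25,0) -> (29.663,3.776) [heading=39, move]
  -- iteration 2/4 --
  LT 39: heading 39 -> 78
  FD 6: (29.663,3.776) -> (30.91,9.645) [heading=78, move]
  -- iteration 3/4 --
  LT 39: heading 78 -> 117
  FD 6: (30.91,9.645) -> (28.186,14.991) [heading=117, move]
  -- iteration 4/4 --
  LT 39: heading 117 -> 156
  FD 6: (28.186,14.991) -> (22.705,17.431) [heading=156, move]
]
LT 30: heading 156 -> 186
PD: pen down
FD 3: (22.705,17.431) -> (19.722,17.118) [heading=186, draw]
PU: pen up
FD 18: (19.722,17.118) -> (1.82,15.236) [heading=186, move]
Final: pos=(1.82,15.236), heading=186, 4 segment(s) drawn

Answer: 1.82 15.236 186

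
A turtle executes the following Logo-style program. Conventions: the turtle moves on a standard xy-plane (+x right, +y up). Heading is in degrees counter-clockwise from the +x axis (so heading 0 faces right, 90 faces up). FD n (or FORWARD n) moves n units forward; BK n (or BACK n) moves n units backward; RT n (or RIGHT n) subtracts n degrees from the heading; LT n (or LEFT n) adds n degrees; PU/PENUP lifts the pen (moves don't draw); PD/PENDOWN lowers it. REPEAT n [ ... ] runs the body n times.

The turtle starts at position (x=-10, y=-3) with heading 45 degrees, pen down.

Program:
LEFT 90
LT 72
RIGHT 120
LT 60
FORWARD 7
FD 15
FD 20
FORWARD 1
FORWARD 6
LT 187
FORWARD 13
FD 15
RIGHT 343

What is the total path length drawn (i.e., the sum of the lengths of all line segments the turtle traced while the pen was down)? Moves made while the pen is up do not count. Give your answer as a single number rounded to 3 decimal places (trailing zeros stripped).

Answer: 77

Derivation:
Executing turtle program step by step:
Start: pos=(-10,-3), heading=45, pen down
LT 90: heading 45 -> 135
LT 72: heading 135 -> 207
RT 120: heading 207 -> 87
LT 60: heading 87 -> 147
FD 7: (-10,-3) -> (-15.871,0.812) [heading=147, draw]
FD 15: (-15.871,0.812) -> (-28.451,8.982) [heading=147, draw]
FD 20: (-28.451,8.982) -> (-45.224,19.875) [heading=147, draw]
FD 1: (-45.224,19.875) -> (-46.063,20.419) [heading=147, draw]
FD 6: (-46.063,20.419) -> (-51.095,23.687) [heading=147, draw]
LT 187: heading 147 -> 334
FD 13: (-51.095,23.687) -> (-39.411,17.988) [heading=334, draw]
FD 15: (-39.411,17.988) -> (-25.929,11.413) [heading=334, draw]
RT 343: heading 334 -> 351
Final: pos=(-25.929,11.413), heading=351, 7 segment(s) drawn

Segment lengths:
  seg 1: (-10,-3) -> (-15.871,0.812), length = 7
  seg 2: (-15.871,0.812) -> (-28.451,8.982), length = 15
  seg 3: (-28.451,8.982) -> (-45.224,19.875), length = 20
  seg 4: (-45.224,19.875) -> (-46.063,20.419), length = 1
  seg 5: (-46.063,20.419) -> (-51.095,23.687), length = 6
  seg 6: (-51.095,23.687) -> (-39.411,17.988), length = 13
  seg 7: (-39.411,17.988) -> (-25.929,11.413), length = 15
Total = 77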